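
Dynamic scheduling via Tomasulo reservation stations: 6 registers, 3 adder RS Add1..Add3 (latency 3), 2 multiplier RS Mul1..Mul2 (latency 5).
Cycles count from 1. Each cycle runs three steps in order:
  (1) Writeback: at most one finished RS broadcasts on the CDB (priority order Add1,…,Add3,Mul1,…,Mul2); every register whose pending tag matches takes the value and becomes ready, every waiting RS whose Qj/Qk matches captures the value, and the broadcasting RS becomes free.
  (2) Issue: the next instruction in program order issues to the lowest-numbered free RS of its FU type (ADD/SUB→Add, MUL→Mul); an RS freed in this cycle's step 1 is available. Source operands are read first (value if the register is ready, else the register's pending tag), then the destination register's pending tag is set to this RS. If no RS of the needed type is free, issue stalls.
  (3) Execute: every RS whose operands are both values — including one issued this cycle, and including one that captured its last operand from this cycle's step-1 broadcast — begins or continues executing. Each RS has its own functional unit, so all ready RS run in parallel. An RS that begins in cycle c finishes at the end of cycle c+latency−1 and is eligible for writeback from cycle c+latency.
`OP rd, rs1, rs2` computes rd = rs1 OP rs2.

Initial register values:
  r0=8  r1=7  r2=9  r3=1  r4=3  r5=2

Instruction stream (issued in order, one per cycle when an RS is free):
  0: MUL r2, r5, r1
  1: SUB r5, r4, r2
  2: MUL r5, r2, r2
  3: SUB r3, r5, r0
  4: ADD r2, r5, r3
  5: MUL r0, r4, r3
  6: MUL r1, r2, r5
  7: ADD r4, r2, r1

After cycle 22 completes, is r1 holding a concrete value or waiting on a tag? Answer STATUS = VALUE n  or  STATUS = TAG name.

c1: issue MUL r2<-Mul1 | r0:8,r1:7,r2:Mul1,r3:1,r4:3,r5:2
c2: issue SUB r5<-Add1 | r0:8,r1:7,r2:Mul1,r3:1,r4:3,r5:Add1
c3: issue MUL r5<-Mul2 | r0:8,r1:7,r2:Mul1,r3:1,r4:3,r5:Mul2
c4: issue SUB r3<-Add2 | r0:8,r1:7,r2:Mul1,r3:Add2,r4:3,r5:Mul2
c5: issue ADD r2<-Add3 | r0:8,r1:7,r2:Add3,r3:Add2,r4:3,r5:Mul2
c6: CDB Mul1=14; issue MUL r0<-Mul1 | r0:Mul1,r1:7,r2:Add3,r3:Add2,r4:3,r5:Mul2
c7: stall | r0:Mul1,r1:7,r2:Add3,r3:Add2,r4:3,r5:Mul2
c8: stall | r0:Mul1,r1:7,r2:Add3,r3:Add2,r4:3,r5:Mul2
c9: CDB Add1=-11; stall | r0:Mul1,r1:7,r2:Add3,r3:Add2,r4:3,r5:Mul2
c10: stall | r0:Mul1,r1:7,r2:Add3,r3:Add2,r4:3,r5:Mul2
c11: CDB Mul2=196; issue MUL r1<-Mul2 | r0:Mul1,r1:Mul2,r2:Add3,r3:Add2,r4:3,r5:196
c12: issue ADD r4<-Add1 | r0:Mul1,r1:Mul2,r2:Add3,r3:Add2,r4:Add1,r5:196
c13: - | r0:Mul1,r1:Mul2,r2:Add3,r3:Add2,r4:Add1,r5:196
c14: CDB Add2=188 | r0:Mul1,r1:Mul2,r2:Add3,r3:188,r4:Add1,r5:196
c15: - | r0:Mul1,r1:Mul2,r2:Add3,r3:188,r4:Add1,r5:196
c16: - | r0:Mul1,r1:Mul2,r2:Add3,r3:188,r4:Add1,r5:196
c17: CDB Add3=384 | r0:Mul1,r1:Mul2,r2:384,r3:188,r4:Add1,r5:196
c18: - | r0:Mul1,r1:Mul2,r2:384,r3:188,r4:Add1,r5:196
c19: CDB Mul1=564 | r0:564,r1:Mul2,r2:384,r3:188,r4:Add1,r5:196
c20: - | r0:564,r1:Mul2,r2:384,r3:188,r4:Add1,r5:196
c21: - | r0:564,r1:Mul2,r2:384,r3:188,r4:Add1,r5:196
c22: CDB Mul2=75264 | r0:564,r1:75264,r2:384,r3:188,r4:Add1,r5:196

STATUS = VALUE 75264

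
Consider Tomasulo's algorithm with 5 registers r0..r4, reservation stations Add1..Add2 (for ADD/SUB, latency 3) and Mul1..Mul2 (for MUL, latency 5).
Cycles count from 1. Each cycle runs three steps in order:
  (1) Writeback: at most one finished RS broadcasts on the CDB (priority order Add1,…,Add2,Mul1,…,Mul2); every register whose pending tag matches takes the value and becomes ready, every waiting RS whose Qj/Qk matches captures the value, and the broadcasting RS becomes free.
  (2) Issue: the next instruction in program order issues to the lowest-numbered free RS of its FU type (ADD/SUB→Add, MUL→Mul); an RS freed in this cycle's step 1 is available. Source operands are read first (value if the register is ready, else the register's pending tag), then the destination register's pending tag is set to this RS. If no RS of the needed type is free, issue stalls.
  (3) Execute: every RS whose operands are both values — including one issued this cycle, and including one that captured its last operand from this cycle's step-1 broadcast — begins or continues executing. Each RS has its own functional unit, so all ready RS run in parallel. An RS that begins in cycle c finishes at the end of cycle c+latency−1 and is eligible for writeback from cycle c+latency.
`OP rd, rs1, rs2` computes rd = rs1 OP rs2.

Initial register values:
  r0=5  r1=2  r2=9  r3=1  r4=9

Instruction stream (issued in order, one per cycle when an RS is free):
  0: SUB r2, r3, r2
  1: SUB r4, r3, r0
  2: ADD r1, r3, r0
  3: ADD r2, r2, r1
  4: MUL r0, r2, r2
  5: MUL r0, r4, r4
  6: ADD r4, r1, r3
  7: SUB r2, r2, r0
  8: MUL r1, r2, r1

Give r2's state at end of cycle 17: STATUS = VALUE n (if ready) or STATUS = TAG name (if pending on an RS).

cycle 1: issue SUB r2<-Add1 // r0:5,r1:2,r2:Add1,r3:1,r4:9
cycle 2: issue SUB r4<-Add2 // r0:5,r1:2,r2:Add1,r3:1,r4:Add2
cycle 3: stall // r0:5,r1:2,r2:Add1,r3:1,r4:Add2
cycle 4: CDB Add1=-8; issue ADD r1<-Add1 // r0:5,r1:Add1,r2:-8,r3:1,r4:Add2
cycle 5: CDB Add2=-4; issue ADD r2<-Add2 // r0:5,r1:Add1,r2:Add2,r3:1,r4:-4
cycle 6: issue MUL r0<-Mul1 // r0:Mul1,r1:Add1,r2:Add2,r3:1,r4:-4
cycle 7: CDB Add1=6; issue MUL r0<-Mul2 // r0:Mul2,r1:6,r2:Add2,r3:1,r4:-4
cycle 8: issue ADD r4<-Add1 // r0:Mul2,r1:6,r2:Add2,r3:1,r4:Add1
cycle 9: stall // r0:Mul2,r1:6,r2:Add2,r3:1,r4:Add1
cycle 10: CDB Add2=-2; issue SUB r2<-Add2 // r0:Mul2,r1:6,r2:Add2,r3:1,r4:Add1
cycle 11: CDB Add1=7; stall // r0:Mul2,r1:6,r2:Add2,r3:1,r4:7
cycle 12: CDB Mul2=16; issue MUL r1<-Mul2 // r0:16,r1:Mul2,r2:Add2,r3:1,r4:7
cycle 13: - // r0:16,r1:Mul2,r2:Add2,r3:1,r4:7
cycle 14: - // r0:16,r1:Mul2,r2:Add2,r3:1,r4:7
cycle 15: CDB Add2=-18 // r0:16,r1:Mul2,r2:-18,r3:1,r4:7
cycle 16: CDB Mul1=4 // r0:16,r1:Mul2,r2:-18,r3:1,r4:7
cycle 17: - // r0:16,r1:Mul2,r2:-18,r3:1,r4:7

STATUS = VALUE -18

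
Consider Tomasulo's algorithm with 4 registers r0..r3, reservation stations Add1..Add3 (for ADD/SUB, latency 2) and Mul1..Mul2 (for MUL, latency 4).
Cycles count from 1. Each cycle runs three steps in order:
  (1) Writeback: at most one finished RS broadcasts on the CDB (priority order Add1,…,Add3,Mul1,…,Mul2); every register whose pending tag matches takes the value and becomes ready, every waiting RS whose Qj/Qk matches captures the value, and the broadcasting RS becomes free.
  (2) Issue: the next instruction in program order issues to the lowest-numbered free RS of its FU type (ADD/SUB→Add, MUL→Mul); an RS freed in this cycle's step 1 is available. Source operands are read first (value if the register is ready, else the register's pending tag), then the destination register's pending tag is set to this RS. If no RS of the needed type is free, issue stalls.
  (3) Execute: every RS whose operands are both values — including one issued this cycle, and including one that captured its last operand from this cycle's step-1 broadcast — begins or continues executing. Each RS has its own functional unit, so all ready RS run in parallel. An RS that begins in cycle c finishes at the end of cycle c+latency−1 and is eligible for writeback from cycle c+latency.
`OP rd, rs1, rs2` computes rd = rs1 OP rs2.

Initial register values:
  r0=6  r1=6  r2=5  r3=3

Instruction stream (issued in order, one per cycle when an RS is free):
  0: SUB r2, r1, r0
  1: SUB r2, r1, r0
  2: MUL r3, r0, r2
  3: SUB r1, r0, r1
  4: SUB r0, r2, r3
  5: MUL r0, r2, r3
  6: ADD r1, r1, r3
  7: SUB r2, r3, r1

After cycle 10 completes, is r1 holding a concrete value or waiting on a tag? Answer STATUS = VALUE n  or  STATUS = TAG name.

c1: issue SUB r2<-Add1 | r0:6,r1:6,r2:Add1,r3:3
c2: issue SUB r2<-Add2 | r0:6,r1:6,r2:Add2,r3:3
c3: CDB Add1=0; issue MUL r3<-Mul1 | r0:6,r1:6,r2:Add2,r3:Mul1
c4: CDB Add2=0; issue SUB r1<-Add1 | r0:6,r1:Add1,r2:0,r3:Mul1
c5: issue SUB r0<-Add2 | r0:Add2,r1:Add1,r2:0,r3:Mul1
c6: CDB Add1=0; issue MUL r0<-Mul2 | r0:Mul2,r1:0,r2:0,r3:Mul1
c7: issue ADD r1<-Add1 | r0:Mul2,r1:Add1,r2:0,r3:Mul1
c8: CDB Mul1=0; issue SUB r2<-Add3 | r0:Mul2,r1:Add1,r2:Add3,r3:0
c9: - | r0:Mul2,r1:Add1,r2:Add3,r3:0
c10: CDB Add1=0 | r0:Mul2,r1:0,r2:Add3,r3:0

STATUS = VALUE 0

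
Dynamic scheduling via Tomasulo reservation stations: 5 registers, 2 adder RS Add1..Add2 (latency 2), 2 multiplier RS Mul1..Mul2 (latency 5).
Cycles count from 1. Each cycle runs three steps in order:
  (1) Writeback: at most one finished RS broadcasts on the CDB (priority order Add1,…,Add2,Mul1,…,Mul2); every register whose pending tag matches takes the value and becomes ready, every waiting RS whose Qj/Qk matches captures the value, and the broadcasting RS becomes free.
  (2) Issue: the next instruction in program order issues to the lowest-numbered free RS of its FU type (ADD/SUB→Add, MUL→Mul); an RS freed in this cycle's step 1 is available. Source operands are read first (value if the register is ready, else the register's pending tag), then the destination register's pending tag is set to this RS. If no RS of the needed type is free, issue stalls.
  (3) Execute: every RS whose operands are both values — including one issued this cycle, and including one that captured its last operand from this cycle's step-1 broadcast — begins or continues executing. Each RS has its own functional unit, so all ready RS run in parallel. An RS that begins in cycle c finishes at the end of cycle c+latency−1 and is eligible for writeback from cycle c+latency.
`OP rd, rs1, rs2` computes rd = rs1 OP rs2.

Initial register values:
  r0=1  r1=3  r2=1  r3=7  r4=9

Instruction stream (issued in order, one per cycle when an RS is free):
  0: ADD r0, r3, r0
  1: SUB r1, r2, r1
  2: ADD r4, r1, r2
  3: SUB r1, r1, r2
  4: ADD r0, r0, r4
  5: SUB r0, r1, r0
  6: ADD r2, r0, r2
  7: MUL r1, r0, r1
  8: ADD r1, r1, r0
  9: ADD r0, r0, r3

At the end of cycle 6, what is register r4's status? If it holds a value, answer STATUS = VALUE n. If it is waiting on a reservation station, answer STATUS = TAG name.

STATUS = VALUE -1

c1: issue ADD r0<-Add1 | r0:Add1,r1:3,r2:1,r3:7,r4:9
c2: issue SUB r1<-Add2 | r0:Add1,r1:Add2,r2:1,r3:7,r4:9
c3: CDB Add1=8; issue ADD r4<-Add1 | r0:8,r1:Add2,r2:1,r3:7,r4:Add1
c4: CDB Add2=-2; issue SUB r1<-Add2 | r0:8,r1:Add2,r2:1,r3:7,r4:Add1
c5: stall | r0:8,r1:Add2,r2:1,r3:7,r4:Add1
c6: CDB Add1=-1; issue ADD r0<-Add1 | r0:Add1,r1:Add2,r2:1,r3:7,r4:-1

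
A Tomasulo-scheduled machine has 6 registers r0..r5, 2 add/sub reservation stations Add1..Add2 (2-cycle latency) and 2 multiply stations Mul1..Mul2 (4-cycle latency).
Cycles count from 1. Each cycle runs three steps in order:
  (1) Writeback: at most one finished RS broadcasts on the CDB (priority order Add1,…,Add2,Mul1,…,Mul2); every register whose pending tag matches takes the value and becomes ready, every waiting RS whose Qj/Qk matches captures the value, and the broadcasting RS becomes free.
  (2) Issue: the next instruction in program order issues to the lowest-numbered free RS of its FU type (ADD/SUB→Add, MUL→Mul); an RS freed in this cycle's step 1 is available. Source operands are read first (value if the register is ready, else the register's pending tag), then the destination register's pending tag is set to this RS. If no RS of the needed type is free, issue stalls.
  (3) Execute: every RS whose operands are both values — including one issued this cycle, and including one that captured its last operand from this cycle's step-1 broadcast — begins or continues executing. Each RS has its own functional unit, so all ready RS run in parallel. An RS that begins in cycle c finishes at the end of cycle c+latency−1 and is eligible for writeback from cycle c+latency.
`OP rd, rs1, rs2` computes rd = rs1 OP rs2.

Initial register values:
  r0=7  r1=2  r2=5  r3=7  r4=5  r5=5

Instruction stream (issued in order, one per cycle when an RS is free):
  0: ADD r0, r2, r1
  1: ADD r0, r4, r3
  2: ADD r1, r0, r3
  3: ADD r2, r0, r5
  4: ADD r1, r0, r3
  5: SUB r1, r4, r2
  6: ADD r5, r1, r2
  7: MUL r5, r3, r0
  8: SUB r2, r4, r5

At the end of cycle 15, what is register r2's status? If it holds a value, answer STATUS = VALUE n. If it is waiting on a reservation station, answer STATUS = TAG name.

cycle 1: issue ADD r0<-Add1 // r0:Add1,r1:2,r2:5,r3:7,r4:5,r5:5
cycle 2: issue ADD r0<-Add2 // r0:Add2,r1:2,r2:5,r3:7,r4:5,r5:5
cycle 3: CDB Add1=7; issue ADD r1<-Add1 // r0:Add2,r1:Add1,r2:5,r3:7,r4:5,r5:5
cycle 4: CDB Add2=12; issue ADD r2<-Add2 // r0:12,r1:Add1,r2:Add2,r3:7,r4:5,r5:5
cycle 5: stall // r0:12,r1:Add1,r2:Add2,r3:7,r4:5,r5:5
cycle 6: CDB Add1=19; issue ADD r1<-Add1 // r0:12,r1:Add1,r2:Add2,r3:7,r4:5,r5:5
cycle 7: CDB Add2=17; issue SUB r1<-Add2 // r0:12,r1:Add2,r2:17,r3:7,r4:5,r5:5
cycle 8: CDB Add1=19; issue ADD r5<-Add1 // r0:12,r1:Add2,r2:17,r3:7,r4:5,r5:Add1
cycle 9: CDB Add2=-12; issue MUL r5<-Mul1 // r0:12,r1:-12,r2:17,r3:7,r4:5,r5:Mul1
cycle 10: issue SUB r2<-Add2 // r0:12,r1:-12,r2:Add2,r3:7,r4:5,r5:Mul1
cycle 11: CDB Add1=5 // r0:12,r1:-12,r2:Add2,r3:7,r4:5,r5:Mul1
cycle 12: - // r0:12,r1:-12,r2:Add2,r3:7,r4:5,r5:Mul1
cycle 13: CDB Mul1=84 // r0:12,r1:-12,r2:Add2,r3:7,r4:5,r5:84
cycle 14: - // r0:12,r1:-12,r2:Add2,r3:7,r4:5,r5:84
cycle 15: CDB Add2=-79 // r0:12,r1:-12,r2:-79,r3:7,r4:5,r5:84

STATUS = VALUE -79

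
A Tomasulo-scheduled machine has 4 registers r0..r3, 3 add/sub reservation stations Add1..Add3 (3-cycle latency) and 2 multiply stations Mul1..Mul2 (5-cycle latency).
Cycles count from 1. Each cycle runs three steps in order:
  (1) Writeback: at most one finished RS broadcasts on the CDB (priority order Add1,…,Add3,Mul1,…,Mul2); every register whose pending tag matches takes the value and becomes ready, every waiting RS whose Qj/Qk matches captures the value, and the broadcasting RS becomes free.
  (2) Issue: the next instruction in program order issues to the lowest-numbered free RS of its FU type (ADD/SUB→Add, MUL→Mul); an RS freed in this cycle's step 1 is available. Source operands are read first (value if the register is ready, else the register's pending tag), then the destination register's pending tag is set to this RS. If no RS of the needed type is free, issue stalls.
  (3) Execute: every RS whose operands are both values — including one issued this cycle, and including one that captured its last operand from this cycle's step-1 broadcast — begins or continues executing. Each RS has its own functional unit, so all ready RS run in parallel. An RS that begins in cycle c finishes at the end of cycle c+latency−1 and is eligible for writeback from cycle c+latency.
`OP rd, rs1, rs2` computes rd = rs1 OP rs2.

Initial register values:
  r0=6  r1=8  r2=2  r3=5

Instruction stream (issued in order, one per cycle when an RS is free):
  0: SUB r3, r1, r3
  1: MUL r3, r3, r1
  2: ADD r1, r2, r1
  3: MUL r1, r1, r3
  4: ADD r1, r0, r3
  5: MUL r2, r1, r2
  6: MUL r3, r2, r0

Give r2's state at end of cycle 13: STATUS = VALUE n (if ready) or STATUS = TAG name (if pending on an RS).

c1: issue SUB r3<-Add1 | r0:6,r1:8,r2:2,r3:Add1
c2: issue MUL r3<-Mul1 | r0:6,r1:8,r2:2,r3:Mul1
c3: issue ADD r1<-Add2 | r0:6,r1:Add2,r2:2,r3:Mul1
c4: CDB Add1=3; issue MUL r1<-Mul2 | r0:6,r1:Mul2,r2:2,r3:Mul1
c5: issue ADD r1<-Add1 | r0:6,r1:Add1,r2:2,r3:Mul1
c6: CDB Add2=10; stall | r0:6,r1:Add1,r2:2,r3:Mul1
c7: stall | r0:6,r1:Add1,r2:2,r3:Mul1
c8: stall | r0:6,r1:Add1,r2:2,r3:Mul1
c9: CDB Mul1=24; issue MUL r2<-Mul1 | r0:6,r1:Add1,r2:Mul1,r3:24
c10: stall | r0:6,r1:Add1,r2:Mul1,r3:24
c11: stall | r0:6,r1:Add1,r2:Mul1,r3:24
c12: CDB Add1=30; stall | r0:6,r1:30,r2:Mul1,r3:24
c13: stall | r0:6,r1:30,r2:Mul1,r3:24

STATUS = TAG Mul1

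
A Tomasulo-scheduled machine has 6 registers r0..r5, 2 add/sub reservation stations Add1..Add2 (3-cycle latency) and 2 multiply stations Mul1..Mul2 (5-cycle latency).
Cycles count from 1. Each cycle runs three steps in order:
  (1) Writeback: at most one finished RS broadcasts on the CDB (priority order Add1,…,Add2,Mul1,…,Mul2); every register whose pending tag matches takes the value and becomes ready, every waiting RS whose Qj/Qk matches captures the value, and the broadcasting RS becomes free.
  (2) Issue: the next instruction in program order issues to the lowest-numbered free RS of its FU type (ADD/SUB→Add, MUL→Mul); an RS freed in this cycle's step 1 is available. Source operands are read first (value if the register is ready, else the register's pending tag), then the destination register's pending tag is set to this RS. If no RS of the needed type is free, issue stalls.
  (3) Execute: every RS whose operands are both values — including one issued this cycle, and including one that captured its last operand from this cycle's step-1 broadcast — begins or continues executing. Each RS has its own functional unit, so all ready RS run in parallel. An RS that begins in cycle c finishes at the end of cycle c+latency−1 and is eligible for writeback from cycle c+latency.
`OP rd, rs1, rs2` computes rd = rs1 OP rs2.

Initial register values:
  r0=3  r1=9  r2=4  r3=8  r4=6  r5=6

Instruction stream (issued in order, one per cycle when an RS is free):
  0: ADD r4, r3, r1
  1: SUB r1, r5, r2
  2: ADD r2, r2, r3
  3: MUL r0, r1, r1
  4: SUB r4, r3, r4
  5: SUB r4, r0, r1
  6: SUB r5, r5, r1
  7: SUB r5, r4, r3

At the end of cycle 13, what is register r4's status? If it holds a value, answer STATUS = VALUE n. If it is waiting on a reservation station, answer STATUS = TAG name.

STATUS = VALUE 2

c1: issue ADD r4<-Add1 | r0:3,r1:9,r2:4,r3:8,r4:Add1,r5:6
c2: issue SUB r1<-Add2 | r0:3,r1:Add2,r2:4,r3:8,r4:Add1,r5:6
c3: stall | r0:3,r1:Add2,r2:4,r3:8,r4:Add1,r5:6
c4: CDB Add1=17; issue ADD r2<-Add1 | r0:3,r1:Add2,r2:Add1,r3:8,r4:17,r5:6
c5: CDB Add2=2; issue MUL r0<-Mul1 | r0:Mul1,r1:2,r2:Add1,r3:8,r4:17,r5:6
c6: issue SUB r4<-Add2 | r0:Mul1,r1:2,r2:Add1,r3:8,r4:Add2,r5:6
c7: CDB Add1=12; issue SUB r4<-Add1 | r0:Mul1,r1:2,r2:12,r3:8,r4:Add1,r5:6
c8: stall | r0:Mul1,r1:2,r2:12,r3:8,r4:Add1,r5:6
c9: CDB Add2=-9; issue SUB r5<-Add2 | r0:Mul1,r1:2,r2:12,r3:8,r4:Add1,r5:Add2
c10: CDB Mul1=4; stall | r0:4,r1:2,r2:12,r3:8,r4:Add1,r5:Add2
c11: stall | r0:4,r1:2,r2:12,r3:8,r4:Add1,r5:Add2
c12: CDB Add2=4; issue SUB r5<-Add2 | r0:4,r1:2,r2:12,r3:8,r4:Add1,r5:Add2
c13: CDB Add1=2 | r0:4,r1:2,r2:12,r3:8,r4:2,r5:Add2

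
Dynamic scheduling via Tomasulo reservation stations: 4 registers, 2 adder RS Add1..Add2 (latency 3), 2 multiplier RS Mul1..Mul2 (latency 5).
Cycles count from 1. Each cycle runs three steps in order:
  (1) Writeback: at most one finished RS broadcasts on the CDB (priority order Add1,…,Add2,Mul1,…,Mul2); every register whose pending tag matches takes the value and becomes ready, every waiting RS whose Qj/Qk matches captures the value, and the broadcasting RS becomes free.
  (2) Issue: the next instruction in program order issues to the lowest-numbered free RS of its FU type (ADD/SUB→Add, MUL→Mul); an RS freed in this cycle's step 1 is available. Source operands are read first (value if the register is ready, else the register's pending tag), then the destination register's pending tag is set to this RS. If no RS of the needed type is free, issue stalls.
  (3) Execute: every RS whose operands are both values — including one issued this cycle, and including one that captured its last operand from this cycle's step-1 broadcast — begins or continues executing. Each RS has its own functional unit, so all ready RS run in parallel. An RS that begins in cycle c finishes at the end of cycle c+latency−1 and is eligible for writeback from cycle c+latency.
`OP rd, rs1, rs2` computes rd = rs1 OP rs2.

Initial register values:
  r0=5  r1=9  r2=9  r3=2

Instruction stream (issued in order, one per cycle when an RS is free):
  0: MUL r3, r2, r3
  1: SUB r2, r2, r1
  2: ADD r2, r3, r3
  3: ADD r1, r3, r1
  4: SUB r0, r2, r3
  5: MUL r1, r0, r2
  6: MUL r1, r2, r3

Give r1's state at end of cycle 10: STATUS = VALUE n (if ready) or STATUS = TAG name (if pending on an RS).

STATUS = TAG Mul1

cycle 1: issue MUL r3<-Mul1 // r0:5,r1:9,r2:9,r3:Mul1
cycle 2: issue SUB r2<-Add1 // r0:5,r1:9,r2:Add1,r3:Mul1
cycle 3: issue ADD r2<-Add2 // r0:5,r1:9,r2:Add2,r3:Mul1
cycle 4: stall // r0:5,r1:9,r2:Add2,r3:Mul1
cycle 5: CDB Add1=0; issue ADD r1<-Add1 // r0:5,r1:Add1,r2:Add2,r3:Mul1
cycle 6: CDB Mul1=18; stall // r0:5,r1:Add1,r2:Add2,r3:18
cycle 7: stall // r0:5,r1:Add1,r2:Add2,r3:18
cycle 8: stall // r0:5,r1:Add1,r2:Add2,r3:18
cycle 9: CDB Add1=27; issue SUB r0<-Add1 // r0:Add1,r1:27,r2:Add2,r3:18
cycle 10: CDB Add2=36; issue MUL r1<-Mul1 // r0:Add1,r1:Mul1,r2:36,r3:18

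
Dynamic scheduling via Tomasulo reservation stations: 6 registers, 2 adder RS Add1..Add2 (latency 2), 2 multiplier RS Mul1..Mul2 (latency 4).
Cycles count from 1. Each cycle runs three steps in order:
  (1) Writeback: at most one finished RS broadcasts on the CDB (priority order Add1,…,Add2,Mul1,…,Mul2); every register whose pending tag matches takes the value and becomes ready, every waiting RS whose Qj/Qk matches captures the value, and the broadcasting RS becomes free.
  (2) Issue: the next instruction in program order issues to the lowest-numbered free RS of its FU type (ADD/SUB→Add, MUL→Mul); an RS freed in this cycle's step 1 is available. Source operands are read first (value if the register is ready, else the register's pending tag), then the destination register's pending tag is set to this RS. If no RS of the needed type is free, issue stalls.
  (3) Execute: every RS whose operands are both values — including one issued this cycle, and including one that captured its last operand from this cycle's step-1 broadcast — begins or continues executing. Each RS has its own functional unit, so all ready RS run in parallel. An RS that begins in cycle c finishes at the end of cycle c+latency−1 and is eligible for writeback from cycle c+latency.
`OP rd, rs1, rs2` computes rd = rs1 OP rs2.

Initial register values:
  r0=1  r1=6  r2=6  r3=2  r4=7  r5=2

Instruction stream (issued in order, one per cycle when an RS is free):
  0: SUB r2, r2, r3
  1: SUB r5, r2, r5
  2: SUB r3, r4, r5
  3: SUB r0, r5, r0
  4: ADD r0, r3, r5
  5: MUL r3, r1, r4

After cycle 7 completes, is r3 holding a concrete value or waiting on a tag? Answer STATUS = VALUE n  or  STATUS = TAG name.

cycle 1: issue SUB r2<-Add1 // r0:1,r1:6,r2:Add1,r3:2,r4:7,r5:2
cycle 2: issue SUB r5<-Add2 // r0:1,r1:6,r2:Add1,r3:2,r4:7,r5:Add2
cycle 3: CDB Add1=4; issue SUB r3<-Add1 // r0:1,r1:6,r2:4,r3:Add1,r4:7,r5:Add2
cycle 4: stall // r0:1,r1:6,r2:4,r3:Add1,r4:7,r5:Add2
cycle 5: CDB Add2=2; issue SUB r0<-Add2 // r0:Add2,r1:6,r2:4,r3:Add1,r4:7,r5:2
cycle 6: stall // r0:Add2,r1:6,r2:4,r3:Add1,r4:7,r5:2
cycle 7: CDB Add1=5; issue ADD r0<-Add1 // r0:Add1,r1:6,r2:4,r3:5,r4:7,r5:2

STATUS = VALUE 5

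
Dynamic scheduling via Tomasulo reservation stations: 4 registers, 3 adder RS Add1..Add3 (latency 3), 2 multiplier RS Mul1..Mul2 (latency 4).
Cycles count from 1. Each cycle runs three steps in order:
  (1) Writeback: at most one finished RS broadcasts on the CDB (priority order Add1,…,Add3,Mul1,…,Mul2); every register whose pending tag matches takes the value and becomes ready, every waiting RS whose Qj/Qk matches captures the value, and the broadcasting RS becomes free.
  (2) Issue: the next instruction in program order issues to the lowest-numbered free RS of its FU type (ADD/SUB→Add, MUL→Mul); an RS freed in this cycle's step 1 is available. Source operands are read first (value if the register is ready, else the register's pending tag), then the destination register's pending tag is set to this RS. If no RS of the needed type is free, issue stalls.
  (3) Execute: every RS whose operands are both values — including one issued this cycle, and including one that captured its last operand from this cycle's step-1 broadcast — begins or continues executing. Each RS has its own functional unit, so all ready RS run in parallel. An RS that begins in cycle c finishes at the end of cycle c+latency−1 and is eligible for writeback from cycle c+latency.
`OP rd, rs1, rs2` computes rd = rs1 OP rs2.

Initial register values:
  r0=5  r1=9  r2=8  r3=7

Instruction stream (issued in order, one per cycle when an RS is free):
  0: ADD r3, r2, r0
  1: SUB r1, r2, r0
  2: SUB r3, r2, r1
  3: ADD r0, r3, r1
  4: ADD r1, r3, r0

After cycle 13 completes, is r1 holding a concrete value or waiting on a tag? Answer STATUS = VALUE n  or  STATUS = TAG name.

STATUS = TAG Add2

  c1: issue ADD r3<-Add1  regs: r0:5,r1:9,r2:8,r3:Add1
  c2: issue SUB r1<-Add2  regs: r0:5,r1:Add2,r2:8,r3:Add1
  c3: issue SUB r3<-Add3  regs: r0:5,r1:Add2,r2:8,r3:Add3
  c4: CDB Add1=13; issue ADD r0<-Add1  regs: r0:Add1,r1:Add2,r2:8,r3:Add3
  c5: CDB Add2=3; issue ADD r1<-Add2  regs: r0:Add1,r1:Add2,r2:8,r3:Add3
  c6: -  regs: r0:Add1,r1:Add2,r2:8,r3:Add3
  c7: -  regs: r0:Add1,r1:Add2,r2:8,r3:Add3
  c8: CDB Add3=5  regs: r0:Add1,r1:Add2,r2:8,r3:5
  c9: -  regs: r0:Add1,r1:Add2,r2:8,r3:5
  c10: -  regs: r0:Add1,r1:Add2,r2:8,r3:5
  c11: CDB Add1=8  regs: r0:8,r1:Add2,r2:8,r3:5
  c12: -  regs: r0:8,r1:Add2,r2:8,r3:5
  c13: -  regs: r0:8,r1:Add2,r2:8,r3:5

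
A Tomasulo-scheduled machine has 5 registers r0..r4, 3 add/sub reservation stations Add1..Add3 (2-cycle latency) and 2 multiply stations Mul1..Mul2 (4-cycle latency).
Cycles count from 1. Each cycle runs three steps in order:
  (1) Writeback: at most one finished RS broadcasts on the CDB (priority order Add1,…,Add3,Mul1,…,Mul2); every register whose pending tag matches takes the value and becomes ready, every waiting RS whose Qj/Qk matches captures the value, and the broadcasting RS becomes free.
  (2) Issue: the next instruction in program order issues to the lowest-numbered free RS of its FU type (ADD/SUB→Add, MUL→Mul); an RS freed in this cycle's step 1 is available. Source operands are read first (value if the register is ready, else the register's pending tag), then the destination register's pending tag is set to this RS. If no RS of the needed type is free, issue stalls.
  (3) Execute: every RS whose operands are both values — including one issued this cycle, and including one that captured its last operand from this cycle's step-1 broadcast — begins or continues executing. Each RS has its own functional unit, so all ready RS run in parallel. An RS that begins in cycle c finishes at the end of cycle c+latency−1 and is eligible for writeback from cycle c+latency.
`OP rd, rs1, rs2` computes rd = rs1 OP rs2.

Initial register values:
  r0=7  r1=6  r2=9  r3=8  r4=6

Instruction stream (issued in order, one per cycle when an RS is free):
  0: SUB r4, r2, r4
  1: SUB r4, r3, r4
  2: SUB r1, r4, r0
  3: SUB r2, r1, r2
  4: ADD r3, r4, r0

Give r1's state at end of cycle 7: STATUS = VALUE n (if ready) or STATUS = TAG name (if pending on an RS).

cycle 1: issue SUB r4<-Add1 // r0:7,r1:6,r2:9,r3:8,r4:Add1
cycle 2: issue SUB r4<-Add2 // r0:7,r1:6,r2:9,r3:8,r4:Add2
cycle 3: CDB Add1=3; issue SUB r1<-Add1 // r0:7,r1:Add1,r2:9,r3:8,r4:Add2
cycle 4: issue SUB r2<-Add3 // r0:7,r1:Add1,r2:Add3,r3:8,r4:Add2
cycle 5: CDB Add2=5; issue ADD r3<-Add2 // r0:7,r1:Add1,r2:Add3,r3:Add2,r4:5
cycle 6: - // r0:7,r1:Add1,r2:Add3,r3:Add2,r4:5
cycle 7: CDB Add1=-2 // r0:7,r1:-2,r2:Add3,r3:Add2,r4:5

STATUS = VALUE -2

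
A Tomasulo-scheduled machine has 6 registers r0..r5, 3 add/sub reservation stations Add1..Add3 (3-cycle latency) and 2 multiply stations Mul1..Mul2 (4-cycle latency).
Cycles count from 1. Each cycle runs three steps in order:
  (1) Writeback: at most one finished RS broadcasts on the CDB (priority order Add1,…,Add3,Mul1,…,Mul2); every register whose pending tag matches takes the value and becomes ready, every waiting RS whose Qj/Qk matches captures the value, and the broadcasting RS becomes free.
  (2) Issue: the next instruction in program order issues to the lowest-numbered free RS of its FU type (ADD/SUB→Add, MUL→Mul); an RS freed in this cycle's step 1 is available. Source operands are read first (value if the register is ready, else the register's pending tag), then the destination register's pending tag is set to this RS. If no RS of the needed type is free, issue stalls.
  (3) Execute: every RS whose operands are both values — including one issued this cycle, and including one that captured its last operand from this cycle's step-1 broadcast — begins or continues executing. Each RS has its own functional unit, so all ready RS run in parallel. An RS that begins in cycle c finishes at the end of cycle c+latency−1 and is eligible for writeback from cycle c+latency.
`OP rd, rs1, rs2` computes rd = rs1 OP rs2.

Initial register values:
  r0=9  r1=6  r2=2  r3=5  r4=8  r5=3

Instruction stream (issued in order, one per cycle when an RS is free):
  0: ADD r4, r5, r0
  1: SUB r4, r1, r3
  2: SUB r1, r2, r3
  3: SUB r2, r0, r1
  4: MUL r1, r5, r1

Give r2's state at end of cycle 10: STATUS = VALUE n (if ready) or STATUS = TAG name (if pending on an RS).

STATUS = VALUE 12

c1: issue ADD r4<-Add1 | r0:9,r1:6,r2:2,r3:5,r4:Add1,r5:3
c2: issue SUB r4<-Add2 | r0:9,r1:6,r2:2,r3:5,r4:Add2,r5:3
c3: issue SUB r1<-Add3 | r0:9,r1:Add3,r2:2,r3:5,r4:Add2,r5:3
c4: CDB Add1=12; issue SUB r2<-Add1 | r0:9,r1:Add3,r2:Add1,r3:5,r4:Add2,r5:3
c5: CDB Add2=1; issue MUL r1<-Mul1 | r0:9,r1:Mul1,r2:Add1,r3:5,r4:1,r5:3
c6: CDB Add3=-3 | r0:9,r1:Mul1,r2:Add1,r3:5,r4:1,r5:3
c7: - | r0:9,r1:Mul1,r2:Add1,r3:5,r4:1,r5:3
c8: - | r0:9,r1:Mul1,r2:Add1,r3:5,r4:1,r5:3
c9: CDB Add1=12 | r0:9,r1:Mul1,r2:12,r3:5,r4:1,r5:3
c10: CDB Mul1=-9 | r0:9,r1:-9,r2:12,r3:5,r4:1,r5:3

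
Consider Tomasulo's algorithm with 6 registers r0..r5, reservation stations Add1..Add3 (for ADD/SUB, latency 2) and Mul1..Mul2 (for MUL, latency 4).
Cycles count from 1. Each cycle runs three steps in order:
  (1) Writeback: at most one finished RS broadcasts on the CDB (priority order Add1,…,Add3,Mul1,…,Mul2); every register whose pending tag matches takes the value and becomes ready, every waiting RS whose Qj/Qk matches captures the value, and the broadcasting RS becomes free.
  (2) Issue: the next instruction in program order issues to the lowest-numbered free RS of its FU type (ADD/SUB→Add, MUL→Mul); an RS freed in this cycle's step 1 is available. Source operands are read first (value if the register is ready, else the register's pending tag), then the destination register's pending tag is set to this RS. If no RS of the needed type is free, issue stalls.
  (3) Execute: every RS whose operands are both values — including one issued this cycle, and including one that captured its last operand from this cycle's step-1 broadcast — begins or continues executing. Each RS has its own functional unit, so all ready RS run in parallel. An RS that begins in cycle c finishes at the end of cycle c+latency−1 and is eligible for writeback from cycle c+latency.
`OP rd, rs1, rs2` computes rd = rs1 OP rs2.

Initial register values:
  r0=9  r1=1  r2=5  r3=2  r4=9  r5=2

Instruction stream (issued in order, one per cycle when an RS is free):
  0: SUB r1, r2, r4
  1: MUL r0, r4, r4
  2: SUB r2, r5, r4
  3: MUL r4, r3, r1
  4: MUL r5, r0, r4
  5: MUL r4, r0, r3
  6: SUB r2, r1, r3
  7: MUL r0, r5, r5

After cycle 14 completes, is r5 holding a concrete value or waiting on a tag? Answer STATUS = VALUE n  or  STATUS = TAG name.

c1: issue SUB r1<-Add1 | r0:9,r1:Add1,r2:5,r3:2,r4:9,r5:2
c2: issue MUL r0<-Mul1 | r0:Mul1,r1:Add1,r2:5,r3:2,r4:9,r5:2
c3: CDB Add1=-4; issue SUB r2<-Add1 | r0:Mul1,r1:-4,r2:Add1,r3:2,r4:9,r5:2
c4: issue MUL r4<-Mul2 | r0:Mul1,r1:-4,r2:Add1,r3:2,r4:Mul2,r5:2
c5: CDB Add1=-7; stall | r0:Mul1,r1:-4,r2:-7,r3:2,r4:Mul2,r5:2
c6: CDB Mul1=81; issue MUL r5<-Mul1 | r0:81,r1:-4,r2:-7,r3:2,r4:Mul2,r5:Mul1
c7: stall | r0:81,r1:-4,r2:-7,r3:2,r4:Mul2,r5:Mul1
c8: CDB Mul2=-8; issue MUL r4<-Mul2 | r0:81,r1:-4,r2:-7,r3:2,r4:Mul2,r5:Mul1
c9: issue SUB r2<-Add1 | r0:81,r1:-4,r2:Add1,r3:2,r4:Mul2,r5:Mul1
c10: stall | r0:81,r1:-4,r2:Add1,r3:2,r4:Mul2,r5:Mul1
c11: CDB Add1=-6; stall | r0:81,r1:-4,r2:-6,r3:2,r4:Mul2,r5:Mul1
c12: CDB Mul1=-648; issue MUL r0<-Mul1 | r0:Mul1,r1:-4,r2:-6,r3:2,r4:Mul2,r5:-648
c13: CDB Mul2=162 | r0:Mul1,r1:-4,r2:-6,r3:2,r4:162,r5:-648
c14: - | r0:Mul1,r1:-4,r2:-6,r3:2,r4:162,r5:-648

STATUS = VALUE -648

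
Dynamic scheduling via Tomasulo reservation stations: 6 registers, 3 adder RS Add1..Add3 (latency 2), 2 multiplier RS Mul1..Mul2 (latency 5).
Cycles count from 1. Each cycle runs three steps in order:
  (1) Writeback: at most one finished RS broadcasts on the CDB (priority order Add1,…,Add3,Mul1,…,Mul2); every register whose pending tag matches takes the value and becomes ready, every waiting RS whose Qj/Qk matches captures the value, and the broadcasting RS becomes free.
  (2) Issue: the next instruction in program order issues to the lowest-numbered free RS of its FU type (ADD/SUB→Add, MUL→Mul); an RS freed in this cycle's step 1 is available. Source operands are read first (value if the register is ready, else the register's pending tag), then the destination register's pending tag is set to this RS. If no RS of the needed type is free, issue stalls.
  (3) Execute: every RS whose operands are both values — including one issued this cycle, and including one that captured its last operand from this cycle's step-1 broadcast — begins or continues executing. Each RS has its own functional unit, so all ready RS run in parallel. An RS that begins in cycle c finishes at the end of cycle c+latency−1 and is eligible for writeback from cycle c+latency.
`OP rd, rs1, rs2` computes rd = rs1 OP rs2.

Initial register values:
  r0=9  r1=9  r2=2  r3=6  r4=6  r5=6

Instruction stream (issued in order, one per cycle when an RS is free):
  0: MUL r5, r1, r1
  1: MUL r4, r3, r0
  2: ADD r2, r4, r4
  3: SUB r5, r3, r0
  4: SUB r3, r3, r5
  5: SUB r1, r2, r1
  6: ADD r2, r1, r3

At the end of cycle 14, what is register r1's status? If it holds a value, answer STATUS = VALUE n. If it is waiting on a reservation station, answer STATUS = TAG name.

STATUS = VALUE 99

  c1: issue MUL r5<-Mul1  regs: r0:9,r1:9,r2:2,r3:6,r4:6,r5:Mul1
  c2: issue MUL r4<-Mul2  regs: r0:9,r1:9,r2:2,r3:6,r4:Mul2,r5:Mul1
  c3: issue ADD r2<-Add1  regs: r0:9,r1:9,r2:Add1,r3:6,r4:Mul2,r5:Mul1
  c4: issue SUB r5<-Add2  regs: r0:9,r1:9,r2:Add1,r3:6,r4:Mul2,r5:Add2
  c5: issue SUB r3<-Add3  regs: r0:9,r1:9,r2:Add1,r3:Add3,r4:Mul2,r5:Add2
  c6: CDB Add2=-3; issue SUB r1<-Add2  regs: r0:9,r1:Add2,r2:Add1,r3:Add3,r4:Mul2,r5:-3
  c7: CDB Mul1=81; stall  regs: r0:9,r1:Add2,r2:Add1,r3:Add3,r4:Mul2,r5:-3
  c8: CDB Add3=9; issue ADD r2<-Add3  regs: r0:9,r1:Add2,r2:Add3,r3:9,r4:Mul2,r5:-3
  c9: CDB Mul2=54  regs: r0:9,r1:Add2,r2:Add3,r3:9,r4:54,r5:-3
  c10: -  regs: r0:9,r1:Add2,r2:Add3,r3:9,r4:54,r5:-3
  c11: CDB Add1=108  regs: r0:9,r1:Add2,r2:Add3,r3:9,r4:54,r5:-3
  c12: -  regs: r0:9,r1:Add2,r2:Add3,r3:9,r4:54,r5:-3
  c13: CDB Add2=99  regs: r0:9,r1:99,r2:Add3,r3:9,r4:54,r5:-3
  c14: -  regs: r0:9,r1:99,r2:Add3,r3:9,r4:54,r5:-3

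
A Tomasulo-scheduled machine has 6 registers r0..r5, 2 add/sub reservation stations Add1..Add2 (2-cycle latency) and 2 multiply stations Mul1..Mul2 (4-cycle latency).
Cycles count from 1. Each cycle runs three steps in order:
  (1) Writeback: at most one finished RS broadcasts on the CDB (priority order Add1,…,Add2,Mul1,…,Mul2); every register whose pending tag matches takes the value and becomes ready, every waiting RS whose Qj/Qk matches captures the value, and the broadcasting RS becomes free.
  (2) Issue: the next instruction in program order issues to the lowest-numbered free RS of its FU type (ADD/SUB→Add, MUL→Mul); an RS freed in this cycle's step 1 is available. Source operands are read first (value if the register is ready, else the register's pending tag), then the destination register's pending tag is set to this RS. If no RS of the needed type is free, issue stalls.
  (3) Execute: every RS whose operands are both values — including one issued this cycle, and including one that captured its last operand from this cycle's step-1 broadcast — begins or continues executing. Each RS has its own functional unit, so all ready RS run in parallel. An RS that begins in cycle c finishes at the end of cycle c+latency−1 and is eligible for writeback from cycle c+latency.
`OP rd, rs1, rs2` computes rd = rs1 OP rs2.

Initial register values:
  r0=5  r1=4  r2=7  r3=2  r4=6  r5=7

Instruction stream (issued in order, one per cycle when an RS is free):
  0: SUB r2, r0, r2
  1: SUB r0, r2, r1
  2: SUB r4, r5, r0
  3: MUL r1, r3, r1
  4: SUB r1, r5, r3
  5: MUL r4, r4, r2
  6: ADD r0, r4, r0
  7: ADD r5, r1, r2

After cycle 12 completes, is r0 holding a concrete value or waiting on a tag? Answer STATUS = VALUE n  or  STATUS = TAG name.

STATUS = TAG Add1

c1: issue SUB r2<-Add1 | r0:5,r1:4,r2:Add1,r3:2,r4:6,r5:7
c2: issue SUB r0<-Add2 | r0:Add2,r1:4,r2:Add1,r3:2,r4:6,r5:7
c3: CDB Add1=-2; issue SUB r4<-Add1 | r0:Add2,r1:4,r2:-2,r3:2,r4:Add1,r5:7
c4: issue MUL r1<-Mul1 | r0:Add2,r1:Mul1,r2:-2,r3:2,r4:Add1,r5:7
c5: CDB Add2=-6; issue SUB r1<-Add2 | r0:-6,r1:Add2,r2:-2,r3:2,r4:Add1,r5:7
c6: issue MUL r4<-Mul2 | r0:-6,r1:Add2,r2:-2,r3:2,r4:Mul2,r5:7
c7: CDB Add1=13; issue ADD r0<-Add1 | r0:Add1,r1:Add2,r2:-2,r3:2,r4:Mul2,r5:7
c8: CDB Add2=5; issue ADD r5<-Add2 | r0:Add1,r1:5,r2:-2,r3:2,r4:Mul2,r5:Add2
c9: CDB Mul1=8 | r0:Add1,r1:5,r2:-2,r3:2,r4:Mul2,r5:Add2
c10: CDB Add2=3 | r0:Add1,r1:5,r2:-2,r3:2,r4:Mul2,r5:3
c11: CDB Mul2=-26 | r0:Add1,r1:5,r2:-2,r3:2,r4:-26,r5:3
c12: - | r0:Add1,r1:5,r2:-2,r3:2,r4:-26,r5:3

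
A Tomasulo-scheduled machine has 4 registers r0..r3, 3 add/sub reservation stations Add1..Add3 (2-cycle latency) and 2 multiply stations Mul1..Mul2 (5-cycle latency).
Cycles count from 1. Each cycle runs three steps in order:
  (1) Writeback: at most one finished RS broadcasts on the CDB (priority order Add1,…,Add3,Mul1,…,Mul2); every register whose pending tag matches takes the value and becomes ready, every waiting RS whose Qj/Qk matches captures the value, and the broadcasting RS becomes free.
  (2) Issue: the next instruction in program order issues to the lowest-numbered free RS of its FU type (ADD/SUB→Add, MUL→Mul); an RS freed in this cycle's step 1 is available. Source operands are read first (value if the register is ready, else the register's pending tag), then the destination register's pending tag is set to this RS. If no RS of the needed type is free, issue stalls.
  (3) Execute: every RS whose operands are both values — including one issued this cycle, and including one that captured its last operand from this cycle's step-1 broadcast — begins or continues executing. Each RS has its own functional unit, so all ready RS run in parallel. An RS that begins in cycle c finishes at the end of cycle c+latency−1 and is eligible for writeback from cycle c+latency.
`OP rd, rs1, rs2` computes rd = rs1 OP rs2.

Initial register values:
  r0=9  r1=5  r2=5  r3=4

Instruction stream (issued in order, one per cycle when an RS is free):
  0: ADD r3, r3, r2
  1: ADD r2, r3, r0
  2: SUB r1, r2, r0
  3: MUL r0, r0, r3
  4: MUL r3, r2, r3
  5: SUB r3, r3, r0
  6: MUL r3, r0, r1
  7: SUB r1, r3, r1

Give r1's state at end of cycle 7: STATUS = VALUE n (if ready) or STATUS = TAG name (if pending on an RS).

STATUS = VALUE 9

c1: issue ADD r3<-Add1 | r0:9,r1:5,r2:5,r3:Add1
c2: issue ADD r2<-Add2 | r0:9,r1:5,r2:Add2,r3:Add1
c3: CDB Add1=9; issue SUB r1<-Add1 | r0:9,r1:Add1,r2:Add2,r3:9
c4: issue MUL r0<-Mul1 | r0:Mul1,r1:Add1,r2:Add2,r3:9
c5: CDB Add2=18; issue MUL r3<-Mul2 | r0:Mul1,r1:Add1,r2:18,r3:Mul2
c6: issue SUB r3<-Add2 | r0:Mul1,r1:Add1,r2:18,r3:Add2
c7: CDB Add1=9; stall | r0:Mul1,r1:9,r2:18,r3:Add2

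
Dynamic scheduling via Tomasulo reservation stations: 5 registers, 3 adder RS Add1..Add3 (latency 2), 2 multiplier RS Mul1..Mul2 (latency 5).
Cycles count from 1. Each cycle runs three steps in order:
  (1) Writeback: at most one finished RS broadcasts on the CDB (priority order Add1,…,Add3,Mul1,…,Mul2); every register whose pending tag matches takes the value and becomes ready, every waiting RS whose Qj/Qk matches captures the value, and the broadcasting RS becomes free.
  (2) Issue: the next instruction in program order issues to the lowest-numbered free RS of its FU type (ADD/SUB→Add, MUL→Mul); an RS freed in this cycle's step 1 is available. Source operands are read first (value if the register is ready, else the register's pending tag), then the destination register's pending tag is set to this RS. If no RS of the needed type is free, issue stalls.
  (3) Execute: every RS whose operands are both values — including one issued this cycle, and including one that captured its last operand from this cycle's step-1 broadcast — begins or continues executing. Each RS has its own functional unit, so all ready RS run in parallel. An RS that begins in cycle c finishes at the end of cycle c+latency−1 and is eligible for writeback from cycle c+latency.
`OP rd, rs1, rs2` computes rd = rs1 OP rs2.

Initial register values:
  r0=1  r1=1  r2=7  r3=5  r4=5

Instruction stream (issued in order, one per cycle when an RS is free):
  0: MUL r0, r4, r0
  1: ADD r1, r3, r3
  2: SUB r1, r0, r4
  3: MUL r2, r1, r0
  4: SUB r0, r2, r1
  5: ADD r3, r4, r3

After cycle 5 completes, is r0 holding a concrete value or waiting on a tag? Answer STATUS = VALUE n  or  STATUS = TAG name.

STATUS = TAG Add1

cycle 1: issue MUL r0<-Mul1 // r0:Mul1,r1:1,r2:7,r3:5,r4:5
cycle 2: issue ADD r1<-Add1 // r0:Mul1,r1:Add1,r2:7,r3:5,r4:5
cycle 3: issue SUB r1<-Add2 // r0:Mul1,r1:Add2,r2:7,r3:5,r4:5
cycle 4: CDB Add1=10; issue MUL r2<-Mul2 // r0:Mul1,r1:Add2,r2:Mul2,r3:5,r4:5
cycle 5: issue SUB r0<-Add1 // r0:Add1,r1:Add2,r2:Mul2,r3:5,r4:5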